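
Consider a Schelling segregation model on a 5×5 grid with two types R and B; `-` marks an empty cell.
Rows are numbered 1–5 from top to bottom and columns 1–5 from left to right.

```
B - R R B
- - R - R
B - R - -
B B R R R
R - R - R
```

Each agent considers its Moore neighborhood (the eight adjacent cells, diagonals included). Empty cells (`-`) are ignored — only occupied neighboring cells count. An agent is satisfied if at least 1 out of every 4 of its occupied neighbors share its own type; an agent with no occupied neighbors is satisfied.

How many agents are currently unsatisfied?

2

Row 1: (1,1)B 0/0 satisfied · (1,3)R 2/2 satisfied · (1,4)R 3/4 satisfied · (1,5)B 0/2 not
Row 2: (2,3)R 3/3 satisfied · (2,5)R 1/2 satisfied
Row 3: (3,1)B 2/2 satisfied · (3,3)R 3/4 satisfied
Row 4: (4,1)B 2/3 satisfied · (4,2)B 2/6 satisfied · (4,3)R 3/4 satisfied · (4,4)R 5/5 satisfied · (4,5)R 2/2 satisfied
Row 5: (5,1)R 0/2 not · (5,3)R 2/3 satisfied · (5,5)R 2/2 satisfied
Unsatisfied: (1,5), (5,1) — 2 in total.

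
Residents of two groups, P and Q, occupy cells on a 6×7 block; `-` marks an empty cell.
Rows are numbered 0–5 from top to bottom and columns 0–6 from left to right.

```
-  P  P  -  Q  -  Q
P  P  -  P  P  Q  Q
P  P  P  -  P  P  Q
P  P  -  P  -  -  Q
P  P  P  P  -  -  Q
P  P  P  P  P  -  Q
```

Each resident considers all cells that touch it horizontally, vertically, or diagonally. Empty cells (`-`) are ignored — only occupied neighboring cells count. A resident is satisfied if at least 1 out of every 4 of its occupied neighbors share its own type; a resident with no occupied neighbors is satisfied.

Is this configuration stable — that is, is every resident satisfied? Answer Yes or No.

Row 0: (0,1)P 3/3 ok · (0,2)P 3/3 ok · (0,4)Q 1/3 ok · (0,6)Q 2/2 ok
Row 1: (1,0)P 4/4 ok · (1,1)P 6/6 ok · (1,3)P 4/5 ok · (1,4)P 3/5 ok · (1,5)Q 4/7 ok · (1,6)Q 3/4 ok
Row 2: (2,0)P 5/5 ok · (2,1)P 6/6 ok · (2,2)P 5/5 ok · (2,4)P 4/5 ok · (2,5)P 2/6 ok · (2,6)Q 3/4 ok
Row 3: (3,0)P 5/5 ok · (3,1)P 7/7 ok · (3,3)P 4/4 ok · (3,6)Q 2/3 ok
Row 4: (4,0)P 5/5 ok · (4,1)P 7/7 ok · (4,2)P 7/7 ok · (4,3)P 5/5 ok · (4,6)Q 2/2 ok
Row 5: (5,0)P 3/3 ok · (5,1)P 5/5 ok · (5,2)P 5/5 ok · (5,3)P 4/4 ok · (5,4)P 2/2 ok · (5,6)Q 1/1 ok
All meet the threshold, so the configuration is stable.

Yes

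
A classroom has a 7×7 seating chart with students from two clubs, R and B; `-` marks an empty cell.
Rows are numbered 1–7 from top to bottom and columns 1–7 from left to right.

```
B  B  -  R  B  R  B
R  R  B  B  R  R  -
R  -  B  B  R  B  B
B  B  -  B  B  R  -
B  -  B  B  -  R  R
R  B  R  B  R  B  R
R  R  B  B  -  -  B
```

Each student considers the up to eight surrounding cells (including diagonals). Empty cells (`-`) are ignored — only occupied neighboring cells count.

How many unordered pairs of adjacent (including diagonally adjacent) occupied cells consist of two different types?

49

Scan each occupied cell's neighbors to the right and below (and the two forward diagonals) so each pair is counted once.
From row 1: 12 unlike of 18 pairs (running 12/18).
From row 2: 8 unlike of 19 pairs (running 20/37).
From row 3: 8 unlike of 16 pairs (running 28/53).
From row 4: 2 unlike of 12 pairs (running 30/65).
From row 5: 6 unlike of 15 pairs (running 36/80).
From row 6: 12 unlike of 19 pairs (running 48/99).
From row 7: 1 unlike of 3 pairs (running 49/102).
Total adjacent occupied pairs: 102; unlike-type pairs: 49.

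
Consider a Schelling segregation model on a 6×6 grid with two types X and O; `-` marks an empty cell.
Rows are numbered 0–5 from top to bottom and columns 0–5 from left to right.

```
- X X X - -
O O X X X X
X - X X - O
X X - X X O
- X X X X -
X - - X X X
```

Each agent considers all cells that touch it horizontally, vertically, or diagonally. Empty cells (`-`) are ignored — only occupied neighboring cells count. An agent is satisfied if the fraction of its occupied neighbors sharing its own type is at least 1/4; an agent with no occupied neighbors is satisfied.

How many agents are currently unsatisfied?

1

Row 0: (0,1)X 2/4 satisfied · (0,2)X 4/5 satisfied · (0,3)X 4/4 satisfied
Row 1: (1,0)O 1/3 satisfied · (1,1)O 1/6 not · (1,2)X 6/7 satisfied · (1,3)X 6/6 satisfied · (1,4)X 4/5 satisfied · (1,5)X 1/2 satisfied
Row 2: (2,0)X 2/4 satisfied · (2,2)X 5/6 satisfied · (2,3)X 6/6 satisfied · (2,5)O 1/4 satisfied
Row 3: (3,0)X 3/3 satisfied · (3,1)X 5/5 satisfied · (3,3)X 6/6 satisfied · (3,4)X 4/6 satisfied · (3,5)O 1/3 satisfied
Row 4: (4,1)X 4/4 satisfied · (4,2)X 5/5 satisfied · (4,3)X 6/6 satisfied · (4,4)X 6/7 satisfied
Row 5: (5,0)X 1/1 satisfied · (5,3)X 4/4 satisfied · (5,4)X 4/4 satisfied · (5,5)X 2/2 satisfied
Unsatisfied: (1,1) — 1 in total.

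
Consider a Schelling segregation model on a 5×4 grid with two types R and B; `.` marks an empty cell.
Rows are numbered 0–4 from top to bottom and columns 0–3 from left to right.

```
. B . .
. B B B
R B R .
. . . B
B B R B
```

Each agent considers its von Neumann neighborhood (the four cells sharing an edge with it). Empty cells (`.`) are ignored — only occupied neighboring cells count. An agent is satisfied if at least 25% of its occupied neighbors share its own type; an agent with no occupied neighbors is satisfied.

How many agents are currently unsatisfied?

3

(0,1)B 1/1 satisfied
(1,1)B 3/3 satisfied
(1,2)B 2/3 satisfied
(1,3)B 1/1 satisfied
(2,0)R 0/1 not
(2,1)B 1/3 satisfied
(2,2)R 0/2 not
(3,3)B 1/1 satisfied
(4,0)B 1/1 satisfied
(4,1)B 1/2 satisfied
(4,2)R 0/2 not
(4,3)B 1/2 satisfied
Unsatisfied: (2,0), (2,2), (4,2) — 3 in total.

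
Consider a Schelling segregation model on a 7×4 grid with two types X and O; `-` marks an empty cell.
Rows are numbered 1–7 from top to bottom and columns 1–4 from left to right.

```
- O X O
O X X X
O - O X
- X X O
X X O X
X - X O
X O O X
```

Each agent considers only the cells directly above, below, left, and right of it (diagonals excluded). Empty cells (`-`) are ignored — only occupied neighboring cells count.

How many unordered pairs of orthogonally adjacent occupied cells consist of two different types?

21

Scan each occupied cell's neighbors to the right and below so each pair is counted once.
Row 1: O(1,2)–X(1,3)≠ O(1,2)–X(2,2)≠ X(1,3)–O(1,4)≠ X(1,3)–X(2,3)= O(1,4)–X(2,4)≠  → 4/5 unlike.
Row 2: O(2,1)–X(2,2)≠ O(2,1)–O(3,1)= X(2,2)–X(2,3)= X(2,3)–X(2,4)= X(2,3)–O(3,3)≠ X(2,4)–X(3,4)=  → 2/6 unlike.
Row 3: O(3,3)–X(3,4)≠ O(3,3)–X(4,3)≠ X(3,4)–O(4,4)≠  → 3/3 unlike.
Row 4: X(4,2)–X(4,3)= X(4,2)–X(5,2)= X(4,3)–O(4,4)≠ X(4,3)–O(5,3)≠ O(4,4)–X(5,4)≠  → 3/5 unlike.
Row 5: X(5,1)–X(5,2)= X(5,1)–X(6,1)= X(5,2)–O(5,3)≠ O(5,3)–X(5,4)≠ O(5,3)–X(6,3)≠ X(5,4)–O(6,4)≠  → 4/6 unlike.
Row 6: X(6,1)–X(7,1)= X(6,3)–O(6,4)≠ X(6,3)–O(7,3)≠ O(6,4)–X(7,4)≠  → 3/4 unlike.
Row 7: X(7,1)–O(7,2)≠ O(7,2)–O(7,3)= O(7,3)–X(7,4)≠  → 2/3 unlike.
Total adjacent occupied pairs: 32; unlike-type pairs: 21.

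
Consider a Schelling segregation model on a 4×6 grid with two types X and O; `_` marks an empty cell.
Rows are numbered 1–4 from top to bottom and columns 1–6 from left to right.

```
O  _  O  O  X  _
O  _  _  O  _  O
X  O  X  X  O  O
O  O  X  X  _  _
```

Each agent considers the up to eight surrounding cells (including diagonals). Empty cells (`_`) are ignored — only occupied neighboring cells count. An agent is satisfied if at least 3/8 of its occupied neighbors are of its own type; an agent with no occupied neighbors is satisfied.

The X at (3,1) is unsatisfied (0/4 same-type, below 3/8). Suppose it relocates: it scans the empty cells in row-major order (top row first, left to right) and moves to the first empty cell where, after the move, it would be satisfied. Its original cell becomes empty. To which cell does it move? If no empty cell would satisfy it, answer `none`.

(1,6)

Vacating (3,1). Empty cells in order:
  (1,2): 0/3 same-type → still unsatisfied.
  (1,6): 1/2 same-type → satisfied — stop here.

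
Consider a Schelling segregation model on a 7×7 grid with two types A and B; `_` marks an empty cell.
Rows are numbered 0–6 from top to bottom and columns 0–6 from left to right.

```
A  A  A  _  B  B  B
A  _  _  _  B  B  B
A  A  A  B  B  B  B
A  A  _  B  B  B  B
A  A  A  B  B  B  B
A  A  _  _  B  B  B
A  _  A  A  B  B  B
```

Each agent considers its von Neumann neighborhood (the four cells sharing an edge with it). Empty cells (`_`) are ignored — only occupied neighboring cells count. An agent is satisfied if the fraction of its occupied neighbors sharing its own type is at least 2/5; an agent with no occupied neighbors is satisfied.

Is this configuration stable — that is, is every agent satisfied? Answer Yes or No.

Row 0: (0,0)A 2/2 ok · (0,1)A 2/2 ok · (0,2)A 1/1 ok · (0,4)B 2/2 ok · (0,5)B 3/3 ok · (0,6)B 2/2 ok
Row 1: (1,0)A 2/2 ok · (1,4)B 3/3 ok · (1,5)B 4/4 ok · (1,6)B 3/3 ok
Row 2: (2,0)A 3/3 ok · (2,1)A 3/3 ok · (2,2)A 1/2 ok · (2,3)B 2/3 ok · (2,4)B 4/4 ok · (2,5)B 4/4 ok · (2,6)B 3/3 ok
Row 3: (3,0)A 3/3 ok · (3,1)A 3/3 ok · (3,3)B 3/3 ok · (3,4)B 4/4 ok · (3,5)B 4/4 ok · (3,6)B 3/3 ok
Row 4: (4,0)A 3/3 ok · (4,1)A 4/4 ok · (4,2)A 1/2 ok · (4,3)B 2/3 ok · (4,4)B 4/4 ok · (4,5)B 4/4 ok · (4,6)B 3/3 ok
Row 5: (5,0)A 3/3 ok · (5,1)A 2/2 ok · (5,4)B 3/3 ok · (5,5)B 4/4 ok · (5,6)B 3/3 ok
Row 6: (6,0)A 1/1 ok · (6,2)A 1/1 ok · (6,3)A 1/2 ok · (6,4)B 2/3 ok · (6,5)B 3/3 ok · (6,6)B 2/2 ok
All meet the threshold, so the configuration is stable.

Yes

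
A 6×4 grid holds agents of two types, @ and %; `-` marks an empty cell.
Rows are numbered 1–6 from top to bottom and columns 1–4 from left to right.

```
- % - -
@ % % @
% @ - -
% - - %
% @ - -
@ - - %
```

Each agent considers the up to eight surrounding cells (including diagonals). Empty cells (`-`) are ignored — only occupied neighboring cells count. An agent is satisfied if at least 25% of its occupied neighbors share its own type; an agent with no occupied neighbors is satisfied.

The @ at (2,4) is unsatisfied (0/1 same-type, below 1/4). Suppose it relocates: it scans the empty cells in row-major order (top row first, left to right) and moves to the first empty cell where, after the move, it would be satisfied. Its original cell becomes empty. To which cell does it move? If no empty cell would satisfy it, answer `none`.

(1,1)

Vacating (2,4). Empty cells in order:
  (1,1): 1/3 same-type → satisfied — stop here.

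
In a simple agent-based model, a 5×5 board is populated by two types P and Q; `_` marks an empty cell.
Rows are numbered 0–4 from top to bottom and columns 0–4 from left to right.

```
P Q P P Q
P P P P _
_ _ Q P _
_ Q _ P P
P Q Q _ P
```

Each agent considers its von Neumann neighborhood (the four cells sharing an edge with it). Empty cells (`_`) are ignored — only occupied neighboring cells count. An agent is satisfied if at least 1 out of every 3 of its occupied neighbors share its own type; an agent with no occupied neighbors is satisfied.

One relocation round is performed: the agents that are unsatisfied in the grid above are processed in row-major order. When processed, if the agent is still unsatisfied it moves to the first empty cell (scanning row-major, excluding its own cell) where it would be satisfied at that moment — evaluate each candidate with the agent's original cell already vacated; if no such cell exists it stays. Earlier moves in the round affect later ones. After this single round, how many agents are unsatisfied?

Initially unsatisfied (in order): (0,1), (0,4), (2,2), (4,0).
  (0,1) → (1,4).
  (0,4): now satisfied by earlier moves; stays.
  (2,2) → (2,1).
  (4,0) → (0,1).
Resulting grid:
P P P P Q
P P P P Q
_ Q _ P _
_ Q _ P P
_ Q Q _ P
All satisfied now.

0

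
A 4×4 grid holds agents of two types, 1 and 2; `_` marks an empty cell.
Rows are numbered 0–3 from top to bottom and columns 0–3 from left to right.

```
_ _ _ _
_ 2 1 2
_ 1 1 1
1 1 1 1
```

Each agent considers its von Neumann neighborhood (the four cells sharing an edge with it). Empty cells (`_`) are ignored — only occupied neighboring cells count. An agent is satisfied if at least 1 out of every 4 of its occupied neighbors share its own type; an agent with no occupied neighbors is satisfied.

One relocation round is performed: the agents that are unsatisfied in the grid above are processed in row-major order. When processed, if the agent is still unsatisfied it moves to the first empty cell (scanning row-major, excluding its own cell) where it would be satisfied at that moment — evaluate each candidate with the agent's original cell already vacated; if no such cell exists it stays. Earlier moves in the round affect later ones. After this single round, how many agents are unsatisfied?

0

Initially unsatisfied (in order): (1,1), (1,3).
  (1,1) → (0,0).
  (1,3) → (0,1).
Resulting grid:
2 2 _ _
_ _ 1 _
_ 1 1 1
1 1 1 1
All satisfied now.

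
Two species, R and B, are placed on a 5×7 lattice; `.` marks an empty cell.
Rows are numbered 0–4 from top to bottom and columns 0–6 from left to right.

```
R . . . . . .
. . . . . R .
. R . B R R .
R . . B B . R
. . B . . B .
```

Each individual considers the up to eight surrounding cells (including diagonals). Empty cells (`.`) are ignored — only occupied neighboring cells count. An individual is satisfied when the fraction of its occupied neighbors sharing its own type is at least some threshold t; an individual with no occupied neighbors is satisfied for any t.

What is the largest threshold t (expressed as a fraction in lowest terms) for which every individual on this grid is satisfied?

2/5

Row 0: (0,0)R — no occupied neighbors
Row 1: (1,5)R 2/2
Row 2: (2,1)R 1/1 · (2,3)B 2/3 · (2,4)R 2/5 · (2,5)R 3/4
Row 3: (3,0)R 1/1 · (3,3)B 3/4 · (3,4)B 3/5 · (3,6)R 1/2
Row 4: (4,2)B 1/1 · (4,5)B 1/2
The smallest same-type fraction is 2/5 at (2,4), which reduces to 2/5. Any threshold above that leaves this individual unsatisfied.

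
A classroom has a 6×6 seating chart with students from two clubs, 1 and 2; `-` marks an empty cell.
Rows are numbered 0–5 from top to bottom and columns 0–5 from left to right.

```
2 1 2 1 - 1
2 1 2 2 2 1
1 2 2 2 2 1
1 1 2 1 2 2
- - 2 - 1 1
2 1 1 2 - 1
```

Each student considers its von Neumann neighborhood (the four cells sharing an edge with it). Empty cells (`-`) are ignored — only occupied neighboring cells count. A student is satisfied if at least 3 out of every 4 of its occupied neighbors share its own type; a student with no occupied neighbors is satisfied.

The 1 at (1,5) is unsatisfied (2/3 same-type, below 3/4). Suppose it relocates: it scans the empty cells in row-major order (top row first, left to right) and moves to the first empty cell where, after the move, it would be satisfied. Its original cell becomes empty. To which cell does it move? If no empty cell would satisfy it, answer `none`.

Vacating (1,5). Empty cells in order:
  (0,4): 2/3 same-type → still unsatisfied.
  (4,0): 1/2 same-type → still unsatisfied.
  (4,1): 2/3 same-type → still unsatisfied.
  (4,3): 2/4 same-type → still unsatisfied.
  (5,4): 2/3 same-type → still unsatisfied.

none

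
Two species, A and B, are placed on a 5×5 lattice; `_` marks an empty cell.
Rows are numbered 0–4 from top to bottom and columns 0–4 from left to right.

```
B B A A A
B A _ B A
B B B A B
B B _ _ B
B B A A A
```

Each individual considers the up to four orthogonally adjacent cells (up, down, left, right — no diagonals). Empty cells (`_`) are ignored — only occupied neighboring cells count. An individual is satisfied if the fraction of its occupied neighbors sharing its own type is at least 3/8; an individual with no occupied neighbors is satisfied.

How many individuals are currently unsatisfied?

Row 0: (0,0)B 2/2 satisfied · (0,1)B 1/3 not · (0,2)A 1/2 satisfied · (0,3)A 2/3 satisfied · (0,4)A 2/2 satisfied
Row 1: (1,0)B 2/3 satisfied · (1,1)A 0/3 not · (1,3)B 0/3 not · (1,4)A 1/3 not
Row 2: (2,0)B 3/3 satisfied · (2,1)B 3/4 satisfied · (2,2)B 1/2 satisfied · (2,3)A 0/3 not · (2,4)B 1/3 not
Row 3: (3,0)B 3/3 satisfied · (3,1)B 3/3 satisfied · (3,4)B 1/2 satisfied
Row 4: (4,0)B 2/2 satisfied · (4,1)B 2/3 satisfied · (4,2)A 1/2 satisfied · (4,3)A 2/2 satisfied · (4,4)A 1/2 satisfied
Unsatisfied: (0,1), (1,1), (1,3), (1,4), (2,3), (2,4) — 6 in total.

6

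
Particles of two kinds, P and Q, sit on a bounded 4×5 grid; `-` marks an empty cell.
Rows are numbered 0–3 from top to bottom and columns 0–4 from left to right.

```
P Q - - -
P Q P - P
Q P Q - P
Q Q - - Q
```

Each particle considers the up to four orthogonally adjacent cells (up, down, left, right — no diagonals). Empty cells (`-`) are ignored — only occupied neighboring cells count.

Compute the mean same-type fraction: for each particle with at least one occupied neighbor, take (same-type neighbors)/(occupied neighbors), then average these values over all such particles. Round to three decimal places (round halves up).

Row 0: (0,0)P 1/2 · (0,1)Q 1/2
Row 1: (1,0)P 1/3 · (1,1)Q 1/4 · (1,2)P 0/2 · (1,4)P 1/1
Row 2: (2,0)Q 1/3 · (2,1)P 0/4 · (2,2)Q 0/2 · (2,4)P 1/2
Row 3: (3,0)Q 2/2 · (3,1)Q 1/2 · (3,4)Q 0/1
Sum over 13 particles: 1/2 + 1/2 + 1/3 + 1/4 + 0/2 + 1/1 + 1/3 + 0/4 + 0/2 + 1/2 + 2/2 + 1/2 + 0/1 = 59/12; mean = 59/12 ÷ 13 = 59/156 = 0.378205… → 0.378.

0.378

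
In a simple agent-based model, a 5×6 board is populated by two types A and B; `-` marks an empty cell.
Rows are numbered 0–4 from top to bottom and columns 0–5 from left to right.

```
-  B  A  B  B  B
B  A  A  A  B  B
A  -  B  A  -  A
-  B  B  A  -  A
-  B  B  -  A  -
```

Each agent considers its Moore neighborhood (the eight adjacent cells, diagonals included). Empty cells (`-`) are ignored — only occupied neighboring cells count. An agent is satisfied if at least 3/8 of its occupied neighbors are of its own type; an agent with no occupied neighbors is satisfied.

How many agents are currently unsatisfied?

Row 0: (0,1)B 1/4 not · (0,2)A 3/5 satisfied · (0,3)B 2/5 satisfied · (0,4)B 4/5 satisfied · (0,5)B 3/3 satisfied
Row 1: (1,0)B 1/3 not · (1,1)A 3/6 satisfied · (1,2)A 4/7 satisfied · (1,3)A 3/7 satisfied · (1,4)B 4/7 satisfied · (1,5)B 3/4 satisfied
Row 2: (2,0)A 1/3 not · (2,2)B 2/7 not · (2,3)A 3/6 satisfied · (2,5)A 1/3 not
Row 3: (3,1)B 4/5 satisfied · (3,2)B 4/6 satisfied · (3,3)A 2/5 satisfied · (3,5)A 2/2 satisfied
Row 4: (4,1)B 3/3 satisfied · (4,2)B 3/4 satisfied · (4,4)A 2/2 satisfied
Unsatisfied: (0,1), (1,0), (2,0), (2,2), (2,5) — 5 in total.

5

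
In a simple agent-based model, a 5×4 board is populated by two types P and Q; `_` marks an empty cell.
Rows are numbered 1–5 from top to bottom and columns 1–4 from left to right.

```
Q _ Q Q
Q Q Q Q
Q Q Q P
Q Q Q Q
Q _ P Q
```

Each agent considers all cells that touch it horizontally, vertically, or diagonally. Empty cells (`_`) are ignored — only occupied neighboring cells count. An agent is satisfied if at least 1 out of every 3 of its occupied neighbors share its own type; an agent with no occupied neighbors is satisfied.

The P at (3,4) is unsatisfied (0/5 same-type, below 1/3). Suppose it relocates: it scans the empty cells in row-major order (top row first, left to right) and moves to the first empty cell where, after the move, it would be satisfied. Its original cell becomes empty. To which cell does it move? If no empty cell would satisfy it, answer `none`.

Vacating (3,4). Empty cells in order:
  (1,2): 0/5 same-type → still unsatisfied.
  (5,2): 1/5 same-type → still unsatisfied.

none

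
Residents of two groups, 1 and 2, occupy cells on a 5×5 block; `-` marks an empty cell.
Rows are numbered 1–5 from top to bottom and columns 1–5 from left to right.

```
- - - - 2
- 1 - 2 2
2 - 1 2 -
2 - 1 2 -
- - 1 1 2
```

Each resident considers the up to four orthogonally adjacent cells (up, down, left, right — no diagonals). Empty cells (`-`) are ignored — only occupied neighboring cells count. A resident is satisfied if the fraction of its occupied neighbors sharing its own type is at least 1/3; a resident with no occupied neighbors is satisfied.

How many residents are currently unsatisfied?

Row 1: (1,5)2 1/1 ✓
Row 2: (2,2)1 0/0 ✓ · (2,4)2 2/2 ✓ · (2,5)2 2/2 ✓
Row 3: (3,1)2 1/1 ✓ · (3,3)1 1/2 ✓ · (3,4)2 2/3 ✓
Row 4: (4,1)2 1/1 ✓ · (4,3)1 2/3 ✓ · (4,4)2 1/3 ✓
Row 5: (5,3)1 2/2 ✓ · (5,4)1 1/3 ✓ · (5,5)2 0/1 ✗
Unsatisfied: (5,5) — 1 in total.

1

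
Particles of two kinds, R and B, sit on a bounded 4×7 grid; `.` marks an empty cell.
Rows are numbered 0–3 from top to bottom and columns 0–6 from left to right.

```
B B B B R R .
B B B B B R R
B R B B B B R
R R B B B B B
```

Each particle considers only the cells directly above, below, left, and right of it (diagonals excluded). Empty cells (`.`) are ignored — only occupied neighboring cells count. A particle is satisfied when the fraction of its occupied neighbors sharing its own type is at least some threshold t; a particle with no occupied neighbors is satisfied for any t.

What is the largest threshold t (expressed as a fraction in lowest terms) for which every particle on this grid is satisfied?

Row 0: (0,0)B 2/2 · (0,1)B 3/3 · (0,2)B 3/3 · (0,3)B 2/3 · (0,4)R 1/3 · (0,5)R 2/2
Row 1: (1,0)B 3/3 · (1,1)B 3/4 · (1,2)B 4/4 · (1,3)B 4/4 · (1,4)B 2/4 · (1,5)R 2/4 · (1,6)R 2/2
Row 2: (2,0)B 1/3 · (2,1)R 1/4 · (2,2)B 3/4 · (2,3)B 4/4 · (2,4)B 4/4 · (2,5)B 2/4 · (2,6)R 1/3
Row 3: (3,0)R 1/2 · (3,1)R 2/3 · (3,2)B 2/3 · (3,3)B 3/3 · (3,4)B 3/3 · (3,5)B 3/3 · (3,6)B 1/2
The smallest same-type fraction is 1/4 at (2,1), which reduces to 1/4. Any threshold above that leaves this particle unsatisfied.

1/4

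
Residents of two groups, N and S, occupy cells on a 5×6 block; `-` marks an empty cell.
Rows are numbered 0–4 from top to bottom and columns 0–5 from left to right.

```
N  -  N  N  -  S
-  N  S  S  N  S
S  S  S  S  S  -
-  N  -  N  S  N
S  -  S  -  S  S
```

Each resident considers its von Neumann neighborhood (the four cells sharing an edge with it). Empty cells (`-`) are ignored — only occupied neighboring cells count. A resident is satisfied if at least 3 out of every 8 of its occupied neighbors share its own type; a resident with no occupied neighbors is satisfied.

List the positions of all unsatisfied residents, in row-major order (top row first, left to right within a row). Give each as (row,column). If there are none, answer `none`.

Row 0: (0,0)N 0/0 ok · (0,2)N 1/2 ok · (0,3)N 1/2 ok · (0,5)S 1/1 ok
Row 1: (1,1)N 0/2 unhappy · (1,2)S 2/4 ok · (1,3)S 2/4 ok · (1,4)N 0/3 unhappy · (1,5)S 1/2 ok
Row 2: (2,0)S 1/1 ok · (2,1)S 2/4 ok · (2,2)S 3/3 ok · (2,3)S 3/4 ok · (2,4)S 2/3 ok
Row 3: (3,1)N 0/1 unhappy · (3,3)N 0/2 unhappy · (3,4)S 2/4 ok · (3,5)N 0/2 unhappy
Row 4: (4,0)S 0/0 ok · (4,2)S 0/0 ok · (4,4)S 2/2 ok · (4,5)S 1/2 ok

(1,1), (1,4), (3,1), (3,3), (3,5)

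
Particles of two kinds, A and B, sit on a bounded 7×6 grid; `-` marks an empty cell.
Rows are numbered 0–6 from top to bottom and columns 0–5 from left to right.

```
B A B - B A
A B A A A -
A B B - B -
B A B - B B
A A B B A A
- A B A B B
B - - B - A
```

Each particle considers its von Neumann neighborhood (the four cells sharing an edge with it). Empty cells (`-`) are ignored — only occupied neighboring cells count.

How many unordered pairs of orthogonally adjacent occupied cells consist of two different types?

Scan each occupied cell's neighbors to the right and below so each pair is counted once.
From row 0: 7 unlike of 7 pairs (running 7/7).
From row 1: 4 unlike of 8 pairs (running 11/15).
From row 2: 3 unlike of 6 pairs (running 14/21).
From row 3: 5 unlike of 8 pairs (running 19/29).
From row 4: 5 unlike of 10 pairs (running 24/39).
From row 5: 5 unlike of 6 pairs (running 29/45).
Total adjacent occupied pairs: 45; unlike-type pairs: 29.

29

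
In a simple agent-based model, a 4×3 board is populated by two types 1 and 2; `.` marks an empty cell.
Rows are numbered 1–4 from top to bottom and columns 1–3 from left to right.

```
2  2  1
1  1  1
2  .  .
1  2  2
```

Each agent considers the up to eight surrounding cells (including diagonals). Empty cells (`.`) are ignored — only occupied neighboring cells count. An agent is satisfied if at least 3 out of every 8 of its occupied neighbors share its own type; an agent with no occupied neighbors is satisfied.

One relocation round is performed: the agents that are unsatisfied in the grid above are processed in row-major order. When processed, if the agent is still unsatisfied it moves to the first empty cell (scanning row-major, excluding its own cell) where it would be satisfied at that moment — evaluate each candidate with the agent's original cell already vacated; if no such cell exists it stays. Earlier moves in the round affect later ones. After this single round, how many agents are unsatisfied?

Initially unsatisfied (in order): (1,1), (1,2), (2,1), (3,1), (4,1).
  (1,1) → (3,2).
  (1,2) → (3,3).
  (2,1) → (1,1).
  (3,1): now satisfied by earlier moves; stays.
  (4,1) → (1,2).
Resulting grid:
1 1 1
. 1 1
2 2 2
. 2 2
All satisfied now.

0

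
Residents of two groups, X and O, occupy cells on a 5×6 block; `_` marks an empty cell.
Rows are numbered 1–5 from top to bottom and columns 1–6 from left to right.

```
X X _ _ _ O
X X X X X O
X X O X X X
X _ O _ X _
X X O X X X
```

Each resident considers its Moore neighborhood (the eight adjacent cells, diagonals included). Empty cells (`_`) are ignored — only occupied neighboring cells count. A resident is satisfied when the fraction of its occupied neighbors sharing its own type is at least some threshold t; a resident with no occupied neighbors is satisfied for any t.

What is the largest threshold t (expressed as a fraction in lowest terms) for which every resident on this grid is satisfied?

1/6

Row 1: (1,1)X 3/3 · (1,2)X 4/4 · (1,6)O 1/2
Row 2: (2,1)X 5/5 · (2,2)X 6/7 · (2,3)X 5/6 · (2,4)X 4/5 · (2,5)X 4/6 · (2,6)O 1/4
Row 3: (3,1)X 4/4 · (3,2)X 5/7 · (3,3)O 1/6 · (3,4)X 5/7 · (3,5)X 5/6 · (3,6)X 3/4
Row 4: (4,1)X 4/4 · (4,3)O 2/6 · (4,5)X 6/6
Row 5: (5,1)X 2/2 · (5,2)X 2/4 · (5,3)O 1/3 · (5,4)X 2/4 · (5,5)X 3/3 · (5,6)X 2/2
The smallest same-type fraction is 1/6 at (3,3), which reduces to 1/6. Any threshold above that leaves this resident unsatisfied.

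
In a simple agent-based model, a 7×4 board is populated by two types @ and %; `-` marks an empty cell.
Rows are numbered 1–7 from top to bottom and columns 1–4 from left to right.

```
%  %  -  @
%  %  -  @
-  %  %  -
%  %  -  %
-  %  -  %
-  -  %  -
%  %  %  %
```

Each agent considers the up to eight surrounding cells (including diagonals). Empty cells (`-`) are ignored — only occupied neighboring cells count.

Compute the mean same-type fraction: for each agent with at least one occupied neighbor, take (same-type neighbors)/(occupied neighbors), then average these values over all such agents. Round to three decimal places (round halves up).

Row 1: (1,1)% 3/3 · (1,2)% 3/3 · (1,4)@ 1/1
Row 2: (2,1)% 4/4 · (2,2)% 5/5 · (2,4)@ 1/2
Row 3: (3,2)% 5/5 · (3,3)% 4/5
Row 4: (4,1)% 3/3 · (4,2)% 4/4 · (4,4)% 2/2
Row 5: (5,2)% 3/3 · (5,4)% 2/2
Row 6: (6,3)% 5/5
Row 7: (7,1)% 1/1 · (7,2)% 3/3 · (7,3)% 3/3 · (7,4)% 2/2
Sum over 18 agents: 3/3 + 3/3 + 1/1 + 4/4 + 5/5 + 1/2 + 5/5 + 4/5 + 3/3 + 4/4 + 2/2 + 3/3 + 2/2 + 5/5 + 1/1 + 3/3 + 3/3 + 2/2 = 173/10; mean = 173/10 ÷ 18 = 173/180 = 0.961111… → 0.961.

0.961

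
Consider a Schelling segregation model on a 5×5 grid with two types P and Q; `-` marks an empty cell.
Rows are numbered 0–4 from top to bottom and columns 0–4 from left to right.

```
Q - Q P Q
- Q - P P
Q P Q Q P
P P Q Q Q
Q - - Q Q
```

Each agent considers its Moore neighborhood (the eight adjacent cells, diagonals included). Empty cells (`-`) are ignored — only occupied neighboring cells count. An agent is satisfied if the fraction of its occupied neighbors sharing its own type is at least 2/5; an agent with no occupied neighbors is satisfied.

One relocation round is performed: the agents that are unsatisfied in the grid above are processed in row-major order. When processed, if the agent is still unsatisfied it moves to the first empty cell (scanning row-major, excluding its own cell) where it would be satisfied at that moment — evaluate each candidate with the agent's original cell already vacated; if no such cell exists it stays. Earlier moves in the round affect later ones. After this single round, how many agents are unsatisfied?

Initially unsatisfied (in order): (0,2), (0,4), (2,0), (2,1), (3,1), (4,0).
  (0,2) → (0,1).
  (0,4) → (0,2).
  (2,0) → (1,0).
  (2,1) → (0,4).
  (3,1): no empty cell satisfies it; stays.
  (4,0) → (1,2).
Resulting grid:
Q Q Q P P
Q Q Q P P
- - Q Q P
P P Q Q Q
- - - Q Q
Unsatisfied now: (3,1).

1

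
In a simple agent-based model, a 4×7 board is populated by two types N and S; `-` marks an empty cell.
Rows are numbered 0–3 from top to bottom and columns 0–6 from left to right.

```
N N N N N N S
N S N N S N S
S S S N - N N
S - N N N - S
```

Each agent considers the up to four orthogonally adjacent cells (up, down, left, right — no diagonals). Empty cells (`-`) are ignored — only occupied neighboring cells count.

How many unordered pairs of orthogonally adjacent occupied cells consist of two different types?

14

Scan each occupied cell's neighbors to the right and below so each pair is counted once.
From row 0: 3 unlike of 13 pairs (running 3/13).
From row 1: 8 unlike of 12 pairs (running 11/25).
From row 2: 3 unlike of 8 pairs (running 14/33).
From row 3: 0 unlike of 2 pairs (running 14/35).
Total adjacent occupied pairs: 35; unlike-type pairs: 14.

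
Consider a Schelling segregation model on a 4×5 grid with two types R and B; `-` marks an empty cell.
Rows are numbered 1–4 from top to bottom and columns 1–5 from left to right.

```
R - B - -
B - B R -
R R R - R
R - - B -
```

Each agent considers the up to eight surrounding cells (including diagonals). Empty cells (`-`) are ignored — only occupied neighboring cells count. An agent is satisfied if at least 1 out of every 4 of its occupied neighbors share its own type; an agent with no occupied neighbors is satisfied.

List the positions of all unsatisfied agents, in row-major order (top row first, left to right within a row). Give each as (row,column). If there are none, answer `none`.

(1,1)R 0/1 unhappy
(1,3)B 1/2 ok
(2,1)B 0/3 unhappy
(2,3)B 1/4 ok
(2,4)R 2/4 ok
(3,1)R 2/3 ok
(3,2)R 3/5 ok
(3,3)R 2/4 ok
(3,5)R 1/2 ok
(4,1)R 2/2 ok
(4,4)B 0/2 unhappy

(1,1), (2,1), (4,4)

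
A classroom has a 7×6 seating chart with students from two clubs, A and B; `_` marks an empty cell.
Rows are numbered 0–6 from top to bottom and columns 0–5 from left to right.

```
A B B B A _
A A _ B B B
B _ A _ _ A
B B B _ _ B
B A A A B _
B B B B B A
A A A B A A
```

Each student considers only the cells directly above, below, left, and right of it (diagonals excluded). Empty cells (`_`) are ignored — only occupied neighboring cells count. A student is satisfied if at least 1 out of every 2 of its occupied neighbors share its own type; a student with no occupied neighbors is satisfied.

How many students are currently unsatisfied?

11

Row 0: (0,0)A 1/2 ✓ · (0,1)B 1/3 ✗ · (0,2)B 2/2 ✓ · (0,3)B 2/3 ✓ · (0,4)A 0/2 ✗
Row 1: (1,0)A 2/3 ✓ · (1,1)A 1/2 ✓ · (1,3)B 2/2 ✓ · (1,4)B 2/3 ✓ · (1,5)B 1/2 ✓
Row 2: (2,0)B 1/2 ✓ · (2,2)A 0/1 ✗ · (2,5)A 0/2 ✗
Row 3: (3,0)B 3/3 ✓ · (3,1)B 2/3 ✓ · (3,2)B 1/3 ✗ · (3,5)B 0/1 ✗
Row 4: (4,0)B 2/3 ✓ · (4,1)A 1/4 ✗ · (4,2)A 2/4 ✓ · (4,3)A 1/3 ✗ · (4,4)B 1/2 ✓
Row 5: (5,0)B 2/3 ✓ · (5,1)B 2/4 ✓ · (5,2)B 2/4 ✓ · (5,3)B 3/4 ✓ · (5,4)B 2/4 ✓ · (5,5)A 1/2 ✓
Row 6: (6,0)A 1/2 ✓ · (6,1)A 2/3 ✓ · (6,2)A 1/3 ✗ · (6,3)B 1/3 ✗ · (6,4)A 1/3 ✗ · (6,5)A 2/2 ✓
Unsatisfied: (0,1), (0,4), (2,2), (2,5), (3,2), (3,5), (4,1), (4,3), (6,2), (6,3), (6,4) — 11 in total.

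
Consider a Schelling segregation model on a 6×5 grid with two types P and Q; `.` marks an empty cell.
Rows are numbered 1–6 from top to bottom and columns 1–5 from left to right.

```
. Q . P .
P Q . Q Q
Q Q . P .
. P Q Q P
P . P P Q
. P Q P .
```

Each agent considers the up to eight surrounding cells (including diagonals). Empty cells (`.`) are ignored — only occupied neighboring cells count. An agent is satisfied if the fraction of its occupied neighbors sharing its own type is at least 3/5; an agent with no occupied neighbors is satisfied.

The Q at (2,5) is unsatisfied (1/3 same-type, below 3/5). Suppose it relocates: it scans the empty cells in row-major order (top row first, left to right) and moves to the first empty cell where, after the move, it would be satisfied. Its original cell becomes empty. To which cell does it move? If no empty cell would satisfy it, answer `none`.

Vacating (2,5). Empty cells in order:
  (1,1): 2/3 same-type → satisfied — stop here.

(1,1)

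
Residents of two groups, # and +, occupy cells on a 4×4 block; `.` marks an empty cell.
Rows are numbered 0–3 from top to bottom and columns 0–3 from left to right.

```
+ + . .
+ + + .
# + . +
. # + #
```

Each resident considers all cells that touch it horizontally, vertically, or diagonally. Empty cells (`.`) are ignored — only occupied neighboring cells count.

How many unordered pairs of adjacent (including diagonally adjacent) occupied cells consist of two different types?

Scan each occupied cell's neighbors to the right and below (and the two forward diagonals) so each pair is counted once.
Row 0: +(0,0)–+(0,1)= +(0,0)–+(1,0)= +(0,0)–+(1,1)= +(0,1)–+(1,1)= +(0,1)–+(1,2)= +(0,1)–+(1,0)=  → 0/6 unlike.
Row 1: +(1,0)–+(1,1)= +(1,0)–#(2,0)≠ +(1,0)–+(2,1)= +(1,1)–+(1,2)= +(1,1)–+(2,1)= +(1,1)–#(2,0)≠ +(1,2)–+(2,3)= +(1,2)–+(2,1)=  → 2/8 unlike.
Row 2: #(2,0)–+(2,1)≠ #(2,0)–#(3,1)= +(2,1)–#(3,1)≠ +(2,1)–+(3,2)= +(2,3)–#(3,3)≠ +(2,3)–+(3,2)=  → 3/6 unlike.
Row 3: #(3,1)–+(3,2)≠ +(3,2)–#(3,3)≠  → 2/2 unlike.
Total adjacent occupied pairs: 22; unlike-type pairs: 7.

7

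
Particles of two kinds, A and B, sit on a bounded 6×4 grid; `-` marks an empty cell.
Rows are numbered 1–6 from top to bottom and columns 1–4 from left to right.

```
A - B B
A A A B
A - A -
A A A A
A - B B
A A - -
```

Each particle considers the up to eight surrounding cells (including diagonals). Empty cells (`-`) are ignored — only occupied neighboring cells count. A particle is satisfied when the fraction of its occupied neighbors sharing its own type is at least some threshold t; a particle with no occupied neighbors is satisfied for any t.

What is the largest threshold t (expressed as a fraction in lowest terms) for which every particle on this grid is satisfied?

1/5

Row 1: (1,1)A 2/2 · (1,3)B 2/4 · (1,4)B 2/3
Row 2: (2,1)A 3/3 · (2,2)A 5/6 · (2,3)A 2/5 · (2,4)B 2/4
Row 3: (3,1)A 4/4 · (3,3)A 5/6
Row 4: (4,1)A 3/3 · (4,2)A 5/6 · (4,3)A 3/5 · (4,4)A 2/4
Row 5: (5,1)A 4/4 · (5,3)B 1/5 · (5,4)B 1/3
Row 6: (6,1)A 2/2 · (6,2)A 2/3
The smallest same-type fraction is 1/5 at (5,3), which reduces to 1/5. Any threshold above that leaves this particle unsatisfied.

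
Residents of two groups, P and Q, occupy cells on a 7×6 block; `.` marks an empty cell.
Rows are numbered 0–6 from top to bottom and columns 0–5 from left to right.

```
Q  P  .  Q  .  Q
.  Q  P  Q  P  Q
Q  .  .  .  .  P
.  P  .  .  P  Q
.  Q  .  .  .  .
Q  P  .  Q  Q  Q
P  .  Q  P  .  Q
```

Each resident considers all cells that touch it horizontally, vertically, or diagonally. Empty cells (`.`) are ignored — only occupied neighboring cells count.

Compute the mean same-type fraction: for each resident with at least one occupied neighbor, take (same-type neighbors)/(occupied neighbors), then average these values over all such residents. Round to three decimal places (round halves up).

0.415

Row 0: (0,0)Q 1/2 · (0,1)P 1/3 · (0,3)Q 1/3 · (0,5)Q 1/2
Row 1: (1,1)Q 2/4 · (1,2)P 1/4 · (1,3)Q 1/3 · (1,4)P 1/5 · (1,5)Q 1/3
Row 2: (2,0)Q 1/2 · (2,5)P 2/4
Row 3: (3,1)P 0/2 · (3,4)P 1/2 · (3,5)Q 0/2
Row 4: (4,1)Q 1/3
Row 5: (5,0)Q 1/3 · (5,1)P 1/4 · (5,3)Q 2/3 · (5,4)Q 3/4 · (5,5)Q 2/2
Row 6: (6,0)P 1/2 · (6,2)Q 1/3 · (6,3)P 0/3 · (6,5)Q 2/2
Sum over 24 residents: 1/2 + 1/3 + 1/3 + 1/2 + 2/4 + 1/4 + 1/3 + 1/5 + 1/3 + 1/2 + 2/4 + 0/2 + 1/2 + 0/2 + 1/3 + 1/3 + 1/4 + 2/3 + 3/4 + 2/2 + 1/2 + 1/3 + 0/3 + 2/2 = 199/20; mean = 199/20 ÷ 24 = 199/480 = 0.414583… → 0.415.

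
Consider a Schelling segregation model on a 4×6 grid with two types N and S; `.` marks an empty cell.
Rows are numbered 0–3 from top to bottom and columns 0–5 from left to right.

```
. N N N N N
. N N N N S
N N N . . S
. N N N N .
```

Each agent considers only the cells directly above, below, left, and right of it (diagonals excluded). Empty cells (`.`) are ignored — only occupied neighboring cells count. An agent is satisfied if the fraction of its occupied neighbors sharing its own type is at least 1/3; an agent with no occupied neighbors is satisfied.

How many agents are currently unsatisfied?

Row 0: (0,1)N 2/2 satisfied · (0,2)N 3/3 satisfied · (0,3)N 3/3 satisfied · (0,4)N 3/3 satisfied · (0,5)N 1/2 satisfied
Row 1: (1,1)N 3/3 satisfied · (1,2)N 4/4 satisfied · (1,3)N 3/3 satisfied · (1,4)N 2/3 satisfied · (1,5)S 1/3 satisfied
Row 2: (2,0)N 1/1 satisfied · (2,1)N 4/4 satisfied · (2,2)N 3/3 satisfied · (2,5)S 1/1 satisfied
Row 3: (3,1)N 2/2 satisfied · (3,2)N 3/3 satisfied · (3,3)N 2/2 satisfied · (3,4)N 1/1 satisfied
Every one meets the threshold.

0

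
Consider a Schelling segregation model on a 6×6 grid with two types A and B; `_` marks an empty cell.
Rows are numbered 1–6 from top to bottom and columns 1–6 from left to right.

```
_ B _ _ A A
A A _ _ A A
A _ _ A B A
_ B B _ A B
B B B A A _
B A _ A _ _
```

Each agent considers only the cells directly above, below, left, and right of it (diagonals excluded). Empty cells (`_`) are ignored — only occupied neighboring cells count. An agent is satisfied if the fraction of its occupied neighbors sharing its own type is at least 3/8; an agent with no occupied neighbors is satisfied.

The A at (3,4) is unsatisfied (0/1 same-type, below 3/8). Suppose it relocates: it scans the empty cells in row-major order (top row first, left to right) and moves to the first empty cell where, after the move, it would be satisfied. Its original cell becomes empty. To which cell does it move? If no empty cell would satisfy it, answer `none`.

(1,1)

Vacating (3,4). Empty cells in order:
  (1,1): 1/2 same-type → satisfied — stop here.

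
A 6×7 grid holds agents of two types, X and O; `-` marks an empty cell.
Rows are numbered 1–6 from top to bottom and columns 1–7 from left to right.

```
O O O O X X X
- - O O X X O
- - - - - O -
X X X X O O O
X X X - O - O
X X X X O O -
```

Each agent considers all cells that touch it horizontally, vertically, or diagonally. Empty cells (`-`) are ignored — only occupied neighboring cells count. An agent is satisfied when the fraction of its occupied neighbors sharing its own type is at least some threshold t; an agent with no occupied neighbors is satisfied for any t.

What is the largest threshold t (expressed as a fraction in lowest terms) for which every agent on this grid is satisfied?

1/4

Row 1: (1,1)O 1/1 · (1,2)O 3/3 · (1,3)O 4/4 · (1,4)O 3/5 · (1,5)X 3/5 · (1,6)X 4/5 · (1,7)X 2/3
Row 2: (2,3)O 4/4 · (2,4)O 3/5 · (2,5)X 3/6 · (2,6)X 4/6 · (2,7)O 1/4
Row 3: (3,6)O 4/6
Row 4: (4,1)X 3/3 · (4,2)X 5/5 · (4,3)X 4/4 · (4,4)X 2/4 · (4,5)O 3/4 · (4,6)O 5/5 · (4,7)O 3/3
Row 5: (5,1)X 5/5 · (5,2)X 8/8 · (5,3)X 7/7 · (5,5)O 4/6 · (5,7)O 3/3
Row 6: (6,1)X 3/3 · (6,2)X 5/5 · (6,3)X 4/4 · (6,4)X 2/4 · (6,5)O 2/3 · (6,6)O 3/3
The smallest same-type fraction is 1/4 at (2,7), which reduces to 1/4. Any threshold above that leaves this agent unsatisfied.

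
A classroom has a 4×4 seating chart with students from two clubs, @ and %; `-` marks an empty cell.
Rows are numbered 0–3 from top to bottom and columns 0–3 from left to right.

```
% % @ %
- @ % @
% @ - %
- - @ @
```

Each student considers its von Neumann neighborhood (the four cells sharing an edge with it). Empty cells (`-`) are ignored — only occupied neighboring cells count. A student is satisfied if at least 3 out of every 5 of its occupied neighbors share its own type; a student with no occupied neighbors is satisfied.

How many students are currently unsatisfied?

10

Row 0: (0,0)% 1/1 satisfied · (0,1)% 1/3 not · (0,2)@ 0/3 not · (0,3)% 0/2 not
Row 1: (1,1)@ 1/3 not · (1,2)% 0/3 not · (1,3)@ 0/3 not
Row 2: (2,0)% 0/1 not · (2,1)@ 1/2 not · (2,3)% 0/2 not
Row 3: (3,2)@ 1/1 satisfied · (3,3)@ 1/2 not
Unsatisfied: (0,1), (0,2), (0,3), (1,1), (1,2), (1,3), (2,0), (2,1), (2,3), (3,3) — 10 in total.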